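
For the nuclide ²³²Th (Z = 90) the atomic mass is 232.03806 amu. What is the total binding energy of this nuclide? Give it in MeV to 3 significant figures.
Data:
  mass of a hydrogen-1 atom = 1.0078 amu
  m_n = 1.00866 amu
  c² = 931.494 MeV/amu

1760 MeV

Z = 90, so N = A − Z = 232 − 90 = 142.
Mass of separated nucleons = 90(1.0078) + 142(1.00866) = 90.7020 + 143.22972 = 233.93172 amu
The mass defect is 233.93172 − 232.03806 = 1.89366 amu.
E_B = 1.89366 × 931.494 = 1763.93 MeV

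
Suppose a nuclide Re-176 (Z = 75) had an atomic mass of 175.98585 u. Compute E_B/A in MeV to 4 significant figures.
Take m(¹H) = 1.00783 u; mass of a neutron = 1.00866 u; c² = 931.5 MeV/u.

The nucleus contains 75 protons and 176 − 75 = 101 neutrons.
Σm = 75·m(¹H) + 101·m_n = 75.58725 + 101.87466 = 177.46191 u
The mass defect is 177.46191 − 175.98585 = 1.47606 u.
E_B = 1.47606 × 931.5 = 1374.95 MeV
Dividing by A = 176 gives 7.812 MeV per nucleon.

7.812 MeV/nucleon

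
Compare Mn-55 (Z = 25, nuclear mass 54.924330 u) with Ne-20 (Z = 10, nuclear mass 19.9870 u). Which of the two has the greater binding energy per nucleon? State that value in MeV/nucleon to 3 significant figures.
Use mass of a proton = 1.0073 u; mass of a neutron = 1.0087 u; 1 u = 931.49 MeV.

Mn-55; 8.79 MeV/nucleon

Mn-55: Σm = 25(1.0073) + 30(1.0087) = 55.4435 u; Δm = 0.519170 u; E_B = 483.60 MeV; E_B/A = 8.793 MeV
Ne-20: Σm = 10(1.0073) + 10(1.0087) = 20.1600 u; Δm = 0.1730 u; E_B = 161.148 MeV; E_B/A = 8.057 MeV
Mn-55 has the higher binding energy per nucleon, so it is the more tightly bound nucleus.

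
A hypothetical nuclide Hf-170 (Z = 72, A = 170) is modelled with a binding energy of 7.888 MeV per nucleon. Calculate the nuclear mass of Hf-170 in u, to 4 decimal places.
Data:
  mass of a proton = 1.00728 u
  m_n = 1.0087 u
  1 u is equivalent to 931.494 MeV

Total binding energy = 170 × 7.888 = 1340.960 MeV
Mass defect = 1340.960 MeV / (931.494 MeV/u) = 1.439580 u
Constituent mass = 72(1.00728) + 98(1.0087) = 171.37676 u
Nuclear mass = 171.37676 − 1.439580 = 169.937180 u ≈ 169.9372 u (to 4 decimal places)

169.9372 u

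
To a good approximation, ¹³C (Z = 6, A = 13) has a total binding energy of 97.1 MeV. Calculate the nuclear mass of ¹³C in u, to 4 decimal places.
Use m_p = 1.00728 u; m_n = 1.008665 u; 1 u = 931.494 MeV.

Mass defect = 97.1 MeV / (931.494 MeV/u) = 0.104241 u
Constituent mass = 6(1.00728) + 7(1.008665) = 13.104335 u
Nuclear mass = 13.104335 − 0.104241 = 13.000094 u ≈ 13.0001 u (to 4 decimal places)

13.0001 u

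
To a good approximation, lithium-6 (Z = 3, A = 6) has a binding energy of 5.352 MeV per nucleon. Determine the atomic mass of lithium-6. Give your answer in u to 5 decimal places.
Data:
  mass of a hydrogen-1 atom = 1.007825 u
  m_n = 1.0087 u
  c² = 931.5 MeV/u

Total binding energy = 6 × 5.352 = 32.112 MeV
Mass defect = 32.112 MeV / (931.5 MeV/u) = 0.0344734 u
Constituent mass = 3(1.007825) + 3(1.0087) = 6.049575 u
Atomic mass = 6.049575 − 0.0344734 = 6.0151016 u ≈ 6.01510 u (to 5 decimal places)

6.01510 u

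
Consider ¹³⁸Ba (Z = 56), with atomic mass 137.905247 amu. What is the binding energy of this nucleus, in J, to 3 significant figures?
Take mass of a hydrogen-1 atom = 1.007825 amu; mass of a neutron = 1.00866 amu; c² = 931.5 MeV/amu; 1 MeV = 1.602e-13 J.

1.85e-10 J

Total constituent mass: 56 × 1.007825 + 82 × 1.00866 = 139.148320 amu
The mass defect is 139.148320 − 137.905247 = 1.243073 amu.
Converting to energy: 1.243073 amu × 931.5 MeV/amu = 1157.92 MeV
In joules: 1157.92 MeV × 1.602e-13 J/MeV = 1.85499e-10 J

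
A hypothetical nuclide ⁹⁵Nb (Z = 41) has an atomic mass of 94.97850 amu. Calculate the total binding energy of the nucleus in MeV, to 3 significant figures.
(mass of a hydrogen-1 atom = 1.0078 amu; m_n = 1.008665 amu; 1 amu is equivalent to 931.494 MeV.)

Z = 41, so N = A − Z = 95 − 41 = 54.
Mass of separated nucleons = 41(1.0078) + 54(1.008665) = 41.3198 + 54.467910 = 95.787710 amu
Mass defect Δm = 95.787710 − 94.97850 = 0.809210 amu
Binding energy = Δm·c² = 0.809210 × 931.494 MeV/amu = 753.774 MeV

754 MeV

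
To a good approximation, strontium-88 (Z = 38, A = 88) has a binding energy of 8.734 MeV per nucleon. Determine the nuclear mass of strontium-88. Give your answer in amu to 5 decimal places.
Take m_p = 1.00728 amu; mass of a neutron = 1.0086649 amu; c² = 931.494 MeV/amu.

Total binding energy = 88 × 8.734 = 768.592 MeV
Mass defect = 768.592 MeV / (931.494 MeV/amu) = 0.8251175 amu
Constituent mass = 38(1.00728) + 50(1.0086649) = 88.7098850 amu
Nuclear mass = 88.7098850 − 0.8251175 = 87.8847675 amu ≈ 87.88477 amu (to 5 decimal places)

87.88477 amu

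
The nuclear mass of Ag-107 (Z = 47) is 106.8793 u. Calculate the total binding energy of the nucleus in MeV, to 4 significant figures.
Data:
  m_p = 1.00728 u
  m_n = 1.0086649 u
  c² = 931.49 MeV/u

915.4 MeV

Z = 47, so N = A − Z = 107 − 47 = 60.
Total constituent mass: 47 × 1.00728 + 60 × 1.0086649 = 107.8620540 u
The mass defect is 107.8620540 − 106.8793 = 0.9827540 u.
Binding energy = Δm·c² = 0.9827540 × 931.49 MeV/u = 915.426 MeV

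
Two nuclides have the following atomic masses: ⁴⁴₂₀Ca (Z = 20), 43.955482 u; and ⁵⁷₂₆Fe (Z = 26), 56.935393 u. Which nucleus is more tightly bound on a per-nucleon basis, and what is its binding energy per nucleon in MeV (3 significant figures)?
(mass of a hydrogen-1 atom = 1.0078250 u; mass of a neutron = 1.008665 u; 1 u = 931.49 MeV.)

⁴⁴₂₀Ca: Σm = 20(1.0078250) + 24(1.008665) = 44.3644600 u; Δm = 0.4089780 u; E_B = 380.96 MeV; E_B/A = 8.658 MeV
⁵⁷₂₆Fe: Σm = 26(1.0078250) + 31(1.008665) = 57.4720650 u; Δm = 0.5366720 u; E_B = 499.90 MeV; E_B/A = 8.770 MeV
⁵⁷₂₆Fe has the higher binding energy per nucleon, so it is the more tightly bound nucleus.

⁵⁷₂₆Fe; 8.77 MeV/nucleon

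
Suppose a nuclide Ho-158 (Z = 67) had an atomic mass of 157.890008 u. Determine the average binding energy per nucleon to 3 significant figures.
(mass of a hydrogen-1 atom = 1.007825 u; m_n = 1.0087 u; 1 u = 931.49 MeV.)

The nucleus contains 67 protons and 158 − 67 = 91 neutrons.
Total constituent mass: 67 × 1.007825 + 91 × 1.0087 = 159.315975 u
Δm = 159.315975 − 157.890008 = 1.425967 u
Converting to energy: 1.425967 u × 931.49 MeV/u = 1328.27 MeV
Per nucleon: 1328.27 / 158 = 8.407 MeV

8.41 MeV/nucleon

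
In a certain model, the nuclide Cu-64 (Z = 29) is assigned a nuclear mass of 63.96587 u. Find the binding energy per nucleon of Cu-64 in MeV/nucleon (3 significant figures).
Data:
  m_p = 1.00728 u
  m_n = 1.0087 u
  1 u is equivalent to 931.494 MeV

8.00 MeV/nucleon

With 29 protons and 35 neutrons (A = 64):
Σm = 29·m_p + 35·m_n = 29.21112 + 35.3045 = 64.51562 u
Δm = 64.51562 − 63.96587 = 0.54975 u
Converting to energy: 0.54975 u × 931.494 MeV/u = 512.089 MeV
Dividing by A = 64 gives 8.001 MeV per nucleon.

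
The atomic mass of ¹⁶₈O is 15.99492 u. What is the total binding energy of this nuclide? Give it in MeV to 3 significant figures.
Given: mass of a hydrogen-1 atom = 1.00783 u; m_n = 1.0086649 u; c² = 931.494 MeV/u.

Z = 8, so N = A − Z = 16 − 8 = 8.
Mass of separated nucleons = 8(1.00783) + 8(1.0086649) = 8.06264 + 8.0693192 = 16.1319592 u
Mass defect Δm = 16.1319592 − 15.99492 = 0.1370392 u
E_B = 0.1370392 × 931.494 = 127.651 MeV

128 MeV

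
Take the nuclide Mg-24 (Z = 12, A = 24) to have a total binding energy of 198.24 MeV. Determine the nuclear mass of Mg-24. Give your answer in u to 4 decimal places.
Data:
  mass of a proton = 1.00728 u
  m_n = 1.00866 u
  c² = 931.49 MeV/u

23.9785 u

Mass defect = 198.24 MeV / (931.49 MeV/u) = 0.212820 u
Constituent mass = 12(1.00728) + 12(1.00866) = 24.19128 u
Nuclear mass = 24.19128 − 0.212820 = 23.978460 u ≈ 23.9785 u (to 4 decimal places)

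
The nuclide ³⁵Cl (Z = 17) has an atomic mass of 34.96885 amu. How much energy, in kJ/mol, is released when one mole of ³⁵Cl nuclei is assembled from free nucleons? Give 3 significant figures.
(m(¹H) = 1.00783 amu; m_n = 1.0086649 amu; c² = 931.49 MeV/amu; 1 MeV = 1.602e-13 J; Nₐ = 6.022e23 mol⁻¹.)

Total constituent mass: 17 × 1.00783 + 18 × 1.0086649 = 35.2890782 amu
Mass defect Δm = 35.2890782 − 34.96885 = 0.3202282 amu
Converting to energy: 0.3202282 amu × 931.49 MeV/amu = 298.289 MeV
Per nucleus in joules: 298.289 MeV × 1.602e-13 J/MeV = 4.7786e-11 J
Per mole: 4.7786e-11 J × 6.022e23 mol⁻¹ = 2.8777e+13 J/mol

2.88e+10 kJ/mol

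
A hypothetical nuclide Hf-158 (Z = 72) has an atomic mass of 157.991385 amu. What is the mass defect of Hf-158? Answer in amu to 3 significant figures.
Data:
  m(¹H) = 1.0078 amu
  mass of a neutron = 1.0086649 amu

1.32 amu

The nucleus contains 72 protons and 158 − 72 = 86 neutrons.
Σm = 72·m(¹H) + 86·m_n = 72.5616 + 86.7451814 = 159.3067814 amu
The mass defect is 159.3067814 − 157.991385 = 1.3153964 amu.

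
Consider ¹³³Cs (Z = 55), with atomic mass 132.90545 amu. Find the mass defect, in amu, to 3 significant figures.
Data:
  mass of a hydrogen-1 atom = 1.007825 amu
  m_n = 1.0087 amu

The nucleus contains 55 protons and 133 − 55 = 78 neutrons.
Total constituent mass: 55 × 1.007825 + 78 × 1.0087 = 134.108975 amu
Δm = 134.108975 − 132.90545 = 1.203525 amu

1.20 amu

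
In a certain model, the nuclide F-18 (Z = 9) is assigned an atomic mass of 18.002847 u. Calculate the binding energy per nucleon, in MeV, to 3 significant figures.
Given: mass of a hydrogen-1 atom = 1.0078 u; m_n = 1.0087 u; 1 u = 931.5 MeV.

With 9 protons and 9 neutrons (A = 18):
Total constituent mass: 9 × 1.0078 + 9 × 1.0087 = 18.1485 u
The mass defect is 18.1485 − 18.002847 = 0.145653 u.
Converting to energy: 0.145653 u × 931.5 MeV/u = 135.676 MeV
Per nucleon: 135.676 / 18 = 7.538 MeV

7.54 MeV/nucleon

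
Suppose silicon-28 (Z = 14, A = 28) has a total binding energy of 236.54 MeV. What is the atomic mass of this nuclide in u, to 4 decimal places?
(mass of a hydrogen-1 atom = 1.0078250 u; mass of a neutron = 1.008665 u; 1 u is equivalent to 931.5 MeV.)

27.9769 u

Mass defect = 236.54 MeV / (931.5 MeV/u) = 0.253935 u
Constituent mass = 14(1.0078250) + 14(1.008665) = 28.2308600 u
Atomic mass = 28.2308600 − 0.253935 = 27.9769250 u ≈ 27.9769 u (to 4 decimal places)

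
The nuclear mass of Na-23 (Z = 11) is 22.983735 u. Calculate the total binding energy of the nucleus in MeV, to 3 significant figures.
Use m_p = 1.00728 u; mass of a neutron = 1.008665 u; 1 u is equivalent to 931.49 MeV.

187 MeV

Total constituent mass: 11 × 1.00728 + 12 × 1.008665 = 23.184060 u
The mass defect is 23.184060 − 22.983735 = 0.200325 u.
E_B = 0.200325 × 931.49 = 186.601 MeV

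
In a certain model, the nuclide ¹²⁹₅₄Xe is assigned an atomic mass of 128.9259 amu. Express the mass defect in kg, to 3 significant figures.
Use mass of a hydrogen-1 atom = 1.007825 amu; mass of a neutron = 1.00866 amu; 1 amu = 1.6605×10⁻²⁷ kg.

Z = 54, so N = A − Z = 129 − 54 = 75.
Σm = 54·m(¹H) + 75·m_n = 54.422550 + 75.64950 = 130.072050 amu
Mass defect Δm = 130.072050 − 128.9259 = 1.146150 amu
In SI units: 1.146150 amu × 1.6605×10⁻²⁷ kg/amu = 1.9032e-27 kg

1.90e-27 kg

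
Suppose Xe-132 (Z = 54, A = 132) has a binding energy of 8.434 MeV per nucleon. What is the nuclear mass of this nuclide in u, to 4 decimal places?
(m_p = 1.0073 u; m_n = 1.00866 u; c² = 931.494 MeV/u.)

131.8745 u

Total binding energy = 132 × 8.434 = 1113.288 MeV
Mass defect = 1113.288 MeV / (931.494 MeV/u) = 1.195164 u
Constituent mass = 54(1.0073) + 78(1.00866) = 133.06968 u
Nuclear mass = 133.06968 − 1.195164 = 131.874516 u ≈ 131.8745 u (to 4 decimal places)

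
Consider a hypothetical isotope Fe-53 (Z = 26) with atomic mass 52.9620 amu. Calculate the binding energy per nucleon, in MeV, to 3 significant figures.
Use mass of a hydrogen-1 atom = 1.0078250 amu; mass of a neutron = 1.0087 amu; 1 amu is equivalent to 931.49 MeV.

8.37 MeV/nucleon

The nucleus contains 26 protons and 53 − 26 = 27 neutrons.
Mass of separated nucleons = 26(1.0078250) + 27(1.0087) = 26.2034500 + 27.2349 = 53.4383500 amu
Δm = 53.4383500 − 52.9620 = 0.4763500 amu
E_B = 0.4763500 × 931.49 = 443.715 MeV
Per nucleon: 443.715 / 53 = 8.372 MeV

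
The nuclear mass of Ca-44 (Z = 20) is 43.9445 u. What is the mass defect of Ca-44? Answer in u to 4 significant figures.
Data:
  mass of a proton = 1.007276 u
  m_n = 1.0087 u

The nucleus contains 20 protons and 44 − 20 = 24 neutrons.
Mass of separated nucleons = 20(1.007276) + 24(1.0087) = 20.145520 + 24.2088 = 44.354320 u
Δm = 44.354320 − 43.9445 = 0.409820 u

0.4098 u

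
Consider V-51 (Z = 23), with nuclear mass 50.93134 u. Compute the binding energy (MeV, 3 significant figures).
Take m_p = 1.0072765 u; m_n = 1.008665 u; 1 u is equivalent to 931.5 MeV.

446 MeV

Z = 23, so N = A − Z = 51 − 23 = 28.
Σm = 23·m_p + 28·m_n = 23.1673595 + 28.242620 = 51.4099795 u
Mass defect Δm = 51.4099795 − 50.93134 = 0.4786395 u
E_B = 0.4786395 × 931.5 = 445.853 MeV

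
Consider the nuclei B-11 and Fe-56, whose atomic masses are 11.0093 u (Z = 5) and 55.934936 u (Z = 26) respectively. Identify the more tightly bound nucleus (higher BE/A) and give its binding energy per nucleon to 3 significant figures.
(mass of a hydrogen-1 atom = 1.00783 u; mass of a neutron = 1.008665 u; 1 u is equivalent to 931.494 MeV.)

B-11: Σm = 5(1.00783) + 6(1.008665) = 11.091140 u; Δm = 0.081840 u; E_B = 76.233 MeV; E_B/A = 6.930 MeV
Fe-56: Σm = 26(1.00783) + 30(1.008665) = 56.463530 u; Δm = 0.528594 u; E_B = 492.38 MeV; E_B/A = 8.793 MeV
Fe-56 has the higher binding energy per nucleon, so it is the more tightly bound nucleus.

Fe-56; 8.79 MeV/nucleon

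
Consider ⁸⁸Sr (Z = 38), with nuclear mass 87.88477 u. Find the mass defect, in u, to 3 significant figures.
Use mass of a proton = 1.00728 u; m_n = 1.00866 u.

0.825 u

Z = 38, so N = A − Z = 88 − 38 = 50.
Σm = 38·m_p + 50·m_n = 38.27664 + 50.43300 = 88.70964 u
Mass defect Δm = 88.70964 − 87.88477 = 0.82487 u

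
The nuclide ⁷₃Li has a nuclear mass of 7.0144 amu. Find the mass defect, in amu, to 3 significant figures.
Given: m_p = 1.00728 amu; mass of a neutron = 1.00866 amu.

Total constituent mass: 3 × 1.00728 + 4 × 1.00866 = 7.05648 amu
Mass defect Δm = 7.05648 − 7.0144 = 0.04208 amu

0.0421 amu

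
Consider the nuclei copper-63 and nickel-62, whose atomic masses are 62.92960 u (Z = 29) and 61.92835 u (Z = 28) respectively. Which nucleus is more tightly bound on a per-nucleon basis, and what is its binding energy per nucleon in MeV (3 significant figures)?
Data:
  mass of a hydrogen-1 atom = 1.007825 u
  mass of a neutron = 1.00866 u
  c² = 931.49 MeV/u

copper-63: Σm = 29(1.007825) + 34(1.00866) = 63.521365 u; Δm = 0.591765 u; E_B = 551.22 MeV; E_B/A = 8.750 MeV
nickel-62: Σm = 28(1.007825) + 34(1.00866) = 62.513540 u; Δm = 0.585190 u; E_B = 545.10 MeV; E_B/A = 8.792 MeV
nickel-62 has the higher binding energy per nucleon, so it is the more tightly bound nucleus.

nickel-62; 8.79 MeV/nucleon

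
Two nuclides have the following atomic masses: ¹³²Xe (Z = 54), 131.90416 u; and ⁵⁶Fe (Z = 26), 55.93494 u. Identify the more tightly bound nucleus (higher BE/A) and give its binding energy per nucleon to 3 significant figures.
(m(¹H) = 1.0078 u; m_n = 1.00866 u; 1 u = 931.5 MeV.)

⁵⁶Fe; 8.78 MeV/nucleon

¹³²Xe: Σm = 54(1.0078) + 78(1.00866) = 133.09668 u; Δm = 1.19252 u; E_B = 1110.8 MeV; E_B/A = 8.415 MeV
⁵⁶Fe: Σm = 26(1.0078) + 30(1.00866) = 56.46260 u; Δm = 0.52766 u; E_B = 491.52 MeV; E_B/A = 8.777 MeV
⁵⁶Fe has the higher binding energy per nucleon, so it is the more tightly bound nucleus.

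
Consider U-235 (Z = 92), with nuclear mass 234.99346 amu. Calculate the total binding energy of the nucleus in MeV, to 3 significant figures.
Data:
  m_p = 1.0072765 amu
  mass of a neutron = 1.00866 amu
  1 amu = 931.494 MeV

Mass of separated nucleons = 92(1.0072765) + 143(1.00866) = 92.6694380 + 144.23838 = 236.9078180 amu
The mass defect is 236.9078180 − 234.99346 = 1.9143580 amu.
Converting to energy: 1.9143580 amu × 931.494 MeV/amu = 1783.21 MeV

1780 MeV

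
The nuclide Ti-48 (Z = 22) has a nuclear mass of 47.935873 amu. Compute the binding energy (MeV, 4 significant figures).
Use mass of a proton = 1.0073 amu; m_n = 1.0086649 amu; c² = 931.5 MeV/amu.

Z = 22, so N = A − Z = 48 − 22 = 26.
Total constituent mass: 22 × 1.0073 + 26 × 1.0086649 = 48.3858874 amu
Δm = 48.3858874 − 47.935873 = 0.4500144 amu
E_B = 0.4500144 × 931.5 = 419.188 MeV

419.2 MeV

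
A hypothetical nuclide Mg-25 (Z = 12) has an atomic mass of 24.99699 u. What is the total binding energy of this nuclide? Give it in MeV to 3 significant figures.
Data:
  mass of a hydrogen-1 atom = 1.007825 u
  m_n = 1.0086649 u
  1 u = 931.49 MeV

Mass of separated nucleons = 12(1.007825) + 13(1.0086649) = 12.093900 + 13.1126437 = 25.2065437 u
Mass defect Δm = 25.2065437 − 24.99699 = 0.2095537 u
Converting to energy: 0.2095537 u × 931.49 MeV/u = 195.197 MeV

195 MeV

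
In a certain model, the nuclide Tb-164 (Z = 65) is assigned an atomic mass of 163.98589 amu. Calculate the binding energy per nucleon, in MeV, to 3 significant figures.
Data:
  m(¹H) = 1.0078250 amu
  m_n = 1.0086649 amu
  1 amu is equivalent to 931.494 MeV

7.84 MeV/nucleon

With 65 protons and 99 neutrons (A = 164):
Mass of separated nucleons = 65(1.0078250) + 99(1.0086649) = 65.5086250 + 99.8578251 = 165.3664501 amu
Mass defect Δm = 165.3664501 − 163.98589 = 1.3805601 amu
Binding energy = Δm·c² = 1.3805601 × 931.494 MeV/amu = 1285.98 MeV
Per nucleon: 1285.98 / 164 = 7.841 MeV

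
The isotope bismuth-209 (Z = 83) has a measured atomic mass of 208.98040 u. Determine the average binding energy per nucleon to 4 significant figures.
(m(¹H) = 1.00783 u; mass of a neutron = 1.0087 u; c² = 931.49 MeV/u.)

Σm = 83·m(¹H) + 126·m_n = 83.64989 + 127.0962 = 210.74609 u
Δm = 210.74609 − 208.98040 = 1.76569 u
Binding energy = Δm·c² = 1.76569 × 931.49 MeV/u = 1644.72 MeV
BE/A = 1644.72 MeV / 209 = 7.869 MeV/nucleon

7.869 MeV/nucleon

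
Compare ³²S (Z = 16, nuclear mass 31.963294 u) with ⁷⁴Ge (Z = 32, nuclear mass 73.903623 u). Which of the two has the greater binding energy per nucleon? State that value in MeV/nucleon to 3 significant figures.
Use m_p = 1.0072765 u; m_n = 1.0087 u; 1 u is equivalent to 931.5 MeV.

⁷⁴Ge; 8.74 MeV/nucleon

³²S: Σm = 16(1.0072765) + 16(1.0087) = 32.2556240 u; Δm = 0.2923300 u; E_B = 272.31 MeV; E_B/A = 8.510 MeV
⁷⁴Ge: Σm = 32(1.0072765) + 42(1.0087) = 74.5982480 u; Δm = 0.6946250 u; E_B = 647.04 MeV; E_B/A = 8.744 MeV
⁷⁴Ge has the higher binding energy per nucleon, so it is the more tightly bound nucleus.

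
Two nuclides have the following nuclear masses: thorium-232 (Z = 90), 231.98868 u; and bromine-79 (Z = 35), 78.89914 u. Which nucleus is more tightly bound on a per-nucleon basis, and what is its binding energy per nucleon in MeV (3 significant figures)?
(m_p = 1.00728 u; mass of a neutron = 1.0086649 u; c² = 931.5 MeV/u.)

bromine-79; 8.69 MeV/nucleon

thorium-232: Σm = 90(1.00728) + 142(1.0086649) = 233.8856158 u; Δm = 1.8969358 u; E_B = 1767.0 MeV; E_B/A = 7.616 MeV
bromine-79: Σm = 35(1.00728) + 44(1.0086649) = 79.6360556 u; Δm = 0.7369156 u; E_B = 686.44 MeV; E_B/A = 8.689 MeV
bromine-79 has the higher binding energy per nucleon, so it is the more tightly bound nucleus.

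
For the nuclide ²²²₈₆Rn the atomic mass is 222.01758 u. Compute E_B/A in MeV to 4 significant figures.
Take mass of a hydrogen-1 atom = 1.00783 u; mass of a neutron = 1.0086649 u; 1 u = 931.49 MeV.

7.696 MeV/nucleon

Z = 86, so N = A − Z = 222 − 86 = 136.
Mass of separated nucleons = 86(1.00783) + 136(1.0086649) = 86.67338 + 137.1784264 = 223.8518064 u
Mass defect Δm = 223.8518064 − 222.01758 = 1.8342264 u
Binding energy = Δm·c² = 1.8342264 × 931.49 MeV/u = 1708.56 MeV
Per nucleon: 1708.56 / 222 = 7.696 MeV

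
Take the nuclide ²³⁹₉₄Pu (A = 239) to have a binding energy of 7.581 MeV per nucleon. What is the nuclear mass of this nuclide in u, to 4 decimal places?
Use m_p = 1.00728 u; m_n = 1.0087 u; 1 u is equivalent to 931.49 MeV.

239.0007 u

Total binding energy = 239 × 7.581 = 1811.859 MeV
Mass defect = 1811.859 MeV / (931.49 MeV/u) = 1.945119 u
Constituent mass = 94(1.00728) + 145(1.0087) = 240.94582 u
Nuclear mass = 240.94582 − 1.945119 = 239.000701 u ≈ 239.0007 u (to 4 decimal places)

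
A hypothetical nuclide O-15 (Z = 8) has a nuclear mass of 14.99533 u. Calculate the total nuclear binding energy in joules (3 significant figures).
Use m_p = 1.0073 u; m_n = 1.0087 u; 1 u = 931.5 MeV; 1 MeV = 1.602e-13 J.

1.85e-11 J

With 8 protons and 7 neutrons (A = 15):
Total constituent mass: 8 × 1.0073 + 7 × 1.0087 = 15.1193 u
The mass defect is 15.1193 − 14.99533 = 0.12397 u.
E_B = 0.12397 × 931.5 = 115.478 MeV
In joules: 115.478 MeV × 1.602e-13 J/MeV = 1.8500e-11 J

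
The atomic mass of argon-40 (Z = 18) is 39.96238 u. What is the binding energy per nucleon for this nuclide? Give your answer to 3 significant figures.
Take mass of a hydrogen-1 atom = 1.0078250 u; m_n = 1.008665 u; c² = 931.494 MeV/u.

8.60 MeV/nucleon

Total constituent mass: 18 × 1.0078250 + 22 × 1.008665 = 40.3314800 u
Δm = 40.3314800 − 39.96238 = 0.3691000 u
Binding energy = Δm·c² = 0.3691000 × 931.494 MeV/u = 343.814 MeV
Per nucleon: 343.814 / 40 = 8.595 MeV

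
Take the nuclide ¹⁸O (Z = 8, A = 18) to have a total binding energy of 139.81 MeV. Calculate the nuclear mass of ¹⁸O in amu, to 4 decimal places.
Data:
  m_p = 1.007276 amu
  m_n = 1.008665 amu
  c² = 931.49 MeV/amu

Mass defect = 139.81 MeV / (931.49 MeV/amu) = 0.150093 amu
Constituent mass = 8(1.007276) + 10(1.008665) = 18.144858 amu
Nuclear mass = 18.144858 − 0.150093 = 17.994765 amu ≈ 17.9948 amu (to 4 decimal places)

17.9948 amu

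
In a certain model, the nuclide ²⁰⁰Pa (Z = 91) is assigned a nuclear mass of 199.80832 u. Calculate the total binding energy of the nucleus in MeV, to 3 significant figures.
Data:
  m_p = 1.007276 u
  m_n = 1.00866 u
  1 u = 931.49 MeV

Mass of separated nucleons = 91(1.007276) + 109(1.00866) = 91.662116 + 109.94394 = 201.606056 u
Δm = 201.606056 − 199.80832 = 1.797736 u
Binding energy = Δm·c² = 1.797736 × 931.49 MeV/u = 1674.57 MeV

1670 MeV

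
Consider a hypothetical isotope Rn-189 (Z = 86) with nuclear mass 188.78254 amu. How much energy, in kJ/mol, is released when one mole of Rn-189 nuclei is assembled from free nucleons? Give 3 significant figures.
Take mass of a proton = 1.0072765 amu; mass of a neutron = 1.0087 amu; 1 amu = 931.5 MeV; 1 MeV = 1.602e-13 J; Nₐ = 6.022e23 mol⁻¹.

1.56e+11 kJ/mol

The nucleus contains 86 protons and 189 − 86 = 103 neutrons.
Total constituent mass: 86 × 1.0072765 + 103 × 1.0087 = 190.5218790 amu
Δm = 190.5218790 − 188.78254 = 1.7393390 amu
E_B = 1.7393390 × 931.5 = 1620.19 MeV
Per nucleus in joules: 1620.19 MeV × 1.602e-13 J/MeV = 2.5955e-10 J
Per mole: 2.5955e-10 J × 6.022e23 mol⁻¹ = 1.5630e+14 J/mol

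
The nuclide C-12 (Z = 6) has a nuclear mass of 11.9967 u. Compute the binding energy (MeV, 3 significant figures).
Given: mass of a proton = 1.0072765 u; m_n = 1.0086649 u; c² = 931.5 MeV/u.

92.2 MeV

The nucleus contains 6 protons and 12 − 6 = 6 neutrons.
Mass of separated nucleons = 6(1.0072765) + 6(1.0086649) = 6.0436590 + 6.0519894 = 12.0956484 u
Δm = 12.0956484 − 11.9967 = 0.0989484 u
Binding energy = Δm·c² = 0.0989484 × 931.5 MeV/u = 92.1704 MeV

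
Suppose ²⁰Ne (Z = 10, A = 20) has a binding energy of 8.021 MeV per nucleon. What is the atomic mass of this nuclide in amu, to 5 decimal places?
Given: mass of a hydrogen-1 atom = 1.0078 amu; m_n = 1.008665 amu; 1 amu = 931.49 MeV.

19.99243 amu

Total binding energy = 20 × 8.021 = 160.420 MeV
Mass defect = 160.420 MeV / (931.49 MeV/amu) = 0.1722187 amu
Constituent mass = 10(1.0078) + 10(1.008665) = 20.164650 amu
Atomic mass = 20.164650 − 0.1722187 = 19.9924313 amu ≈ 19.99243 amu (to 5 decimal places)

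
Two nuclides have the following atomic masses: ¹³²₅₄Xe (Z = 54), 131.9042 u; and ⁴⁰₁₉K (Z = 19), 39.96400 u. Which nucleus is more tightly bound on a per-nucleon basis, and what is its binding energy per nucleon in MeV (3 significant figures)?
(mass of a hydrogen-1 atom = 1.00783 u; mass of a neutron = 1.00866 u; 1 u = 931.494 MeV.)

⁴⁰₁₉K; 8.54 MeV/nucleon

¹³²₅₄Xe: Σm = 54(1.00783) + 78(1.00866) = 133.09830 u; Δm = 1.19410 u; E_B = 1112.297 MeV; E_B/A = 8.426 MeV
⁴⁰₁₉K: Σm = 19(1.00783) + 21(1.00866) = 40.33063 u; Δm = 0.36663 u; E_B = 341.51 MeV; E_B/A = 8.538 MeV
⁴⁰₁₉K has the higher binding energy per nucleon, so it is the more tightly bound nucleus.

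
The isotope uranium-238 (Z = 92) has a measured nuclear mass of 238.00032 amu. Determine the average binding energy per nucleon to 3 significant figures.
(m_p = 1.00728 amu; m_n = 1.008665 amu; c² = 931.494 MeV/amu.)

The nucleus contains 92 protons and 238 − 92 = 146 neutrons.
Mass of separated nucleons = 92(1.00728) + 146(1.008665) = 92.66976 + 147.265090 = 239.934850 amu
Mass defect Δm = 239.934850 − 238.00032 = 1.934530 amu
Binding energy = Δm·c² = 1.934530 × 931.494 MeV/amu = 1802.00 MeV
BE/A = 1802.00 MeV / 238 = 7.571 MeV/nucleon

7.57 MeV/nucleon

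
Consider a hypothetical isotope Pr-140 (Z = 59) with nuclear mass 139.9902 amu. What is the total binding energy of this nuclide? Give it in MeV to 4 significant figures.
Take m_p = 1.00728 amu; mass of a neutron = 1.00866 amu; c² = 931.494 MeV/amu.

1063 MeV

The nucleus contains 59 protons and 140 − 59 = 81 neutrons.
Σm = 59·m_p + 81·m_n = 59.42952 + 81.70146 = 141.13098 amu
Mass defect Δm = 141.13098 − 139.9902 = 1.14078 amu
Binding energy = Δm·c² = 1.14078 × 931.494 MeV/amu = 1062.63 MeV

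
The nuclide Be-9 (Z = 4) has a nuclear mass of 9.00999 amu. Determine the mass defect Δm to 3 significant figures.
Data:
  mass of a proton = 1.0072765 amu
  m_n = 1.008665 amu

0.0624 amu

Mass of separated nucleons = 4(1.0072765) + 5(1.008665) = 4.0291060 + 5.043325 = 9.0724310 amu
Mass defect Δm = 9.0724310 − 9.00999 = 0.0624410 amu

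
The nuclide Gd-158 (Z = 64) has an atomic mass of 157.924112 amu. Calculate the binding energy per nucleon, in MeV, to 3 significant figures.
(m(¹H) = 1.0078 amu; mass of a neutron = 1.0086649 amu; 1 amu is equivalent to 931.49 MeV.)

8.19 MeV/nucleon

Total constituent mass: 64 × 1.0078 + 94 × 1.0086649 = 159.3137006 amu
Δm = 159.3137006 − 157.924112 = 1.3895886 amu
E_B = 1.3895886 × 931.49 = 1294.39 MeV
Per nucleon: 1294.39 / 158 = 8.192 MeV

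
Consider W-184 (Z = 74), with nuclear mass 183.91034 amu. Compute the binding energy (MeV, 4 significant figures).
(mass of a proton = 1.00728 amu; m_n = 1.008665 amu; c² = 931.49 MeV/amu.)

Mass of separated nucleons = 74(1.00728) + 110(1.008665) = 74.53872 + 110.953150 = 185.491870 amu
Mass defect Δm = 185.491870 − 183.91034 = 1.581530 amu
Binding energy = Δm·c² = 1.581530 × 931.49 MeV/amu = 1473.18 MeV

1473 MeV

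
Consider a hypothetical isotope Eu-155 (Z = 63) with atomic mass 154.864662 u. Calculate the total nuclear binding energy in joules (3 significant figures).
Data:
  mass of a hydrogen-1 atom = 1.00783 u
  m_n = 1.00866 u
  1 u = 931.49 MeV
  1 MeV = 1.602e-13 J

Mass of separated nucleons = 63(1.00783) + 92(1.00866) = 63.49329 + 92.79672 = 156.29001 u
Mass defect Δm = 156.29001 − 154.864662 = 1.425348 u
E_B = 1.425348 × 931.49 = 1327.70 MeV
In joules: 1327.70 MeV × 1.602e-13 J/MeV = 2.1270e-10 J

2.13e-10 J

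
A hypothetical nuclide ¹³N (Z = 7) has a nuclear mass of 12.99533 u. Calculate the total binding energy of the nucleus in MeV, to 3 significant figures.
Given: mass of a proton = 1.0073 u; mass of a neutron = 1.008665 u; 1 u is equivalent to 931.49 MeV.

100 MeV

Total constituent mass: 7 × 1.0073 + 6 × 1.008665 = 13.103090 u
Δm = 13.103090 − 12.99533 = 0.107760 u
Converting to energy: 0.107760 u × 931.49 MeV/u = 100.377 MeV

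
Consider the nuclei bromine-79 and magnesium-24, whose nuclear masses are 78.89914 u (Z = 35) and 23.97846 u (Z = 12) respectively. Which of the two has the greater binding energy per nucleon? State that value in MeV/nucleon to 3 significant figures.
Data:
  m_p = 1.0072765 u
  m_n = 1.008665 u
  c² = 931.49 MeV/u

bromine-79: Σm = 35(1.0072765) + 44(1.008665) = 79.6359375 u; Δm = 0.7367975 u; E_B = 686.32 MeV; E_B/A = 8.688 MeV
magnesium-24: Σm = 12(1.0072765) + 12(1.008665) = 24.1912980 u; Δm = 0.2128380 u; E_B = 198.26 MeV; E_B/A = 8.261 MeV
bromine-79 has the higher binding energy per nucleon, so it is the more tightly bound nucleus.

bromine-79; 8.69 MeV/nucleon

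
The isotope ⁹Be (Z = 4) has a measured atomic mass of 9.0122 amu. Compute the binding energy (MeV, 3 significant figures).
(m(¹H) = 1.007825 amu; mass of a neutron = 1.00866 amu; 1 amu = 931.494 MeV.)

58.1 MeV

Mass of separated nucleons = 4(1.007825) + 5(1.00866) = 4.031300 + 5.04330 = 9.074600 amu
The mass defect is 9.074600 − 9.0122 = 0.062400 amu.
E_B = 0.062400 × 931.494 = 58.1252 MeV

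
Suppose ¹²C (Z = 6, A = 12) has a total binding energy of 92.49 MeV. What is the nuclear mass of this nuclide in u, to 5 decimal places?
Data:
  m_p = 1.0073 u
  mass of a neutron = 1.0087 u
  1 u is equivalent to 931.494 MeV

Mass defect = 92.49 MeV / (931.494 MeV/u) = 0.0992921 u
Constituent mass = 6(1.0073) + 6(1.0087) = 12.0960 u
Nuclear mass = 12.0960 − 0.0992921 = 11.9967079 u ≈ 11.99671 u (to 5 decimal places)

11.99671 u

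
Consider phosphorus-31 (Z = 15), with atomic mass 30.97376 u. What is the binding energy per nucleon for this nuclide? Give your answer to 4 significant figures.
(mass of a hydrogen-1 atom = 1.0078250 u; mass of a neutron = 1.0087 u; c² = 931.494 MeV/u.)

With 15 protons and 16 neutrons (A = 31):
Total constituent mass: 15 × 1.0078250 + 16 × 1.0087 = 31.2565750 u
Mass defect Δm = 31.2565750 − 30.97376 = 0.2828150 u
Binding energy = Δm·c² = 0.2828150 × 931.494 MeV/u = 263.440 MeV
Per nucleon: 263.440 / 31 = 8.498 MeV

8.498 MeV/nucleon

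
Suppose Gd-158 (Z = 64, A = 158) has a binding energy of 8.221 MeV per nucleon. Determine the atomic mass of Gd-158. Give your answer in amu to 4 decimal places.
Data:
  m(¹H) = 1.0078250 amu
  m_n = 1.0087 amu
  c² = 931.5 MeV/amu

157.9242 amu

Total binding energy = 158 × 8.221 = 1298.918 MeV
Mass defect = 1298.918 MeV / (931.5 MeV/amu) = 1.394437 amu
Constituent mass = 64(1.0078250) + 94(1.0087) = 159.3186000 amu
Atomic mass = 159.3186000 − 1.394437 = 157.9241630 amu ≈ 157.9242 amu (to 4 decimal places)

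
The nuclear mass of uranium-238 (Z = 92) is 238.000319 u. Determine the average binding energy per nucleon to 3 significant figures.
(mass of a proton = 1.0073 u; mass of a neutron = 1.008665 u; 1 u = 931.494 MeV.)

The nucleus contains 92 protons and 238 − 92 = 146 neutrons.
Mass of separated nucleons = 92(1.0073) + 146(1.008665) = 92.6716 + 147.265090 = 239.936690 u
The mass defect is 239.936690 − 238.000319 = 1.936371 u.
Converting to energy: 1.936371 u × 931.494 MeV/u = 1803.72 MeV
Dividing by A = 238 gives 7.579 MeV per nucleon.

7.58 MeV/nucleon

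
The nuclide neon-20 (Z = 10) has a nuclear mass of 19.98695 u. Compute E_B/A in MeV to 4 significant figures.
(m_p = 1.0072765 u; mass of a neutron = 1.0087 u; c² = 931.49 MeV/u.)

8.049 MeV/nucleon

Z = 10, so N = A − Z = 20 − 10 = 10.
Total constituent mass: 10 × 1.0072765 + 10 × 1.0087 = 20.1597650 u
The mass defect is 20.1597650 − 19.98695 = 0.1728150 u.
E_B = 0.1728150 × 931.49 = 160.975 MeV
BE/A = 160.975 MeV / 20 = 8.049 MeV/nucleon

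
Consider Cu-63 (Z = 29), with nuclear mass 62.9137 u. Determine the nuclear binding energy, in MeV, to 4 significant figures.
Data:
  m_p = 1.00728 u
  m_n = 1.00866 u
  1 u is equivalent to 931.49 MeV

Z = 29, so N = A − Z = 63 − 29 = 34.
Total constituent mass: 29 × 1.00728 + 34 × 1.00866 = 63.50556 u
The mass defect is 63.50556 − 62.9137 = 0.59186 u.
Converting to energy: 0.59186 u × 931.49 MeV/u = 551.312 MeV

551.3 MeV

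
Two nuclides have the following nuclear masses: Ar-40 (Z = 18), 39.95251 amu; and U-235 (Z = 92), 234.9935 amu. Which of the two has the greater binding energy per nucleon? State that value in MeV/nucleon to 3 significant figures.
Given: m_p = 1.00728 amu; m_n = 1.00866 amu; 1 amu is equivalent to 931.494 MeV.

Ar-40; 8.59 MeV/nucleon

Ar-40: Σm = 18(1.00728) + 22(1.00866) = 40.32156 amu; Δm = 0.36905 amu; E_B = 343.77 MeV; E_B/A = 8.594 MeV
U-235: Σm = 92(1.00728) + 143(1.00866) = 236.90814 amu; Δm = 1.91464 amu; E_B = 1783.5 MeV; E_B/A = 7.589 MeV
Ar-40 has the higher binding energy per nucleon, so it is the more tightly bound nucleus.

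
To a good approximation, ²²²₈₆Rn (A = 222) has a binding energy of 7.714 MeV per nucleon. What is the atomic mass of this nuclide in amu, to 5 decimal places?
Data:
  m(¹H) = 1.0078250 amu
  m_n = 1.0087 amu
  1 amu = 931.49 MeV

Total binding energy = 222 × 7.714 = 1712.508 MeV
Mass defect = 1712.508 MeV / (931.49 MeV/amu) = 1.8384610 amu
Constituent mass = 86(1.0078250) + 136(1.0087) = 223.8561500 amu
Atomic mass = 223.8561500 − 1.8384610 = 222.0176890 amu ≈ 222.01769 amu (to 5 decimal places)

222.01769 amu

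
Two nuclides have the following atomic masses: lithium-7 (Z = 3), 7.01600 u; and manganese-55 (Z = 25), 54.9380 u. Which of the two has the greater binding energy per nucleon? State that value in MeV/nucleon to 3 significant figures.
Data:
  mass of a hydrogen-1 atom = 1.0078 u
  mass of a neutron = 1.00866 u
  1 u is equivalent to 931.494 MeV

manganese-55; 8.75 MeV/nucleon

lithium-7: Σm = 3(1.0078) + 4(1.00866) = 7.05804 u; Δm = 0.04204 u; E_B = 39.160 MeV; E_B/A = 5.594 MeV
manganese-55: Σm = 25(1.0078) + 30(1.00866) = 55.45480 u; Δm = 0.51680 u; E_B = 481.40 MeV; E_B/A = 8.753 MeV
manganese-55 has the higher binding energy per nucleon, so it is the more tightly bound nucleus.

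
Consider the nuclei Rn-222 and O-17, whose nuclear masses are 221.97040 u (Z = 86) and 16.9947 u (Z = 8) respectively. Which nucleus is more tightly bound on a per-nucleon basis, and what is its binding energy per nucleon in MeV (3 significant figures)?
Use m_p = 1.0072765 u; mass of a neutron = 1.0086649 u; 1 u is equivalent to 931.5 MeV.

Rn-222: Σm = 86(1.0072765) + 136(1.0086649) = 223.8042054 u; Δm = 1.8338054 u; E_B = 1708.19 MeV; E_B/A = 7.6945 MeV
O-17: Σm = 8(1.0072765) + 9(1.0086649) = 17.1361961 u; Δm = 0.1414961 u; E_B = 131.80 MeV; E_B/A = 7.753 MeV
O-17 has the higher binding energy per nucleon, so it is the more tightly bound nucleus.

O-17; 7.75 MeV/nucleon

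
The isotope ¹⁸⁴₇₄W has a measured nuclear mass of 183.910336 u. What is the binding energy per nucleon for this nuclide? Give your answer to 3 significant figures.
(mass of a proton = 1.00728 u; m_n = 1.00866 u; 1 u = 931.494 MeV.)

8.00 MeV/nucleon

The nucleus contains 74 protons and 184 − 74 = 110 neutrons.
Total constituent mass: 74 × 1.00728 + 110 × 1.00866 = 185.49132 u
Mass defect Δm = 185.49132 − 183.910336 = 1.580984 u
Converting to energy: 1.580984 u × 931.494 MeV/u = 1472.68 MeV
Per nucleon: 1472.68 / 184 = 8.004 MeV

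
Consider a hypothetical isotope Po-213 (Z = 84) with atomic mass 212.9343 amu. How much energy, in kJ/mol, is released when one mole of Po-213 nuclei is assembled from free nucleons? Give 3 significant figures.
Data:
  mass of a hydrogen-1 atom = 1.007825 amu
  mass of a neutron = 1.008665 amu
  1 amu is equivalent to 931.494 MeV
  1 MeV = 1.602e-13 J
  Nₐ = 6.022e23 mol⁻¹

Σm = 84·m(¹H) + 129·m_n = 84.657300 + 130.117785 = 214.775085 amu
Δm = 214.775085 − 212.9343 = 1.840785 amu
Binding energy = Δm·c² = 1.840785 × 931.494 MeV/amu = 1714.68 MeV
Per nucleus in joules: 1714.68 MeV × 1.602e-13 J/MeV = 2.7469e-10 J
Per mole: 2.7469e-10 J × 6.022e23 mol⁻¹ = 1.6542e+14 J/mol

1.65e+11 kJ/mol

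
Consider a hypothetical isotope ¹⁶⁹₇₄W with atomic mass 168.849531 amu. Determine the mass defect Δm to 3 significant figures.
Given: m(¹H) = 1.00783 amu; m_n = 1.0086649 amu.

With 74 protons and 95 neutrons (A = 169):
Σm = 74·m(¹H) + 95·m_n = 74.57942 + 95.8231655 = 170.4025855 amu
Δm = 170.4025855 − 168.849531 = 1.5530545 amu

1.55 amu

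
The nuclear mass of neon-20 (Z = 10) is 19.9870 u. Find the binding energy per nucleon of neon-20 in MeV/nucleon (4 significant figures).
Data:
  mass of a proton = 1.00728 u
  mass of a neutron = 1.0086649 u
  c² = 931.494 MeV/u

The nucleus contains 10 protons and 20 − 10 = 10 neutrons.
Total constituent mass: 10 × 1.00728 + 10 × 1.0086649 = 20.1594490 u
Mass defect Δm = 20.1594490 − 19.9870 = 0.1724490 u
Binding energy = Δm·c² = 0.1724490 × 931.494 MeV/u = 160.635 MeV
Dividing by A = 20 gives 8.032 MeV per nucleon.

8.032 MeV/nucleon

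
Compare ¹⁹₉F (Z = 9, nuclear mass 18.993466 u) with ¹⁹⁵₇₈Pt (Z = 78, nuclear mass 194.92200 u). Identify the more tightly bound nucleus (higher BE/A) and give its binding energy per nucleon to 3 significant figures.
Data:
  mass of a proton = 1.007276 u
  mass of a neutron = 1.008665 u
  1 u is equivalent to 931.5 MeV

¹⁹₉F: Σm = 9(1.007276) + 10(1.008665) = 19.152134 u; Δm = 0.158668 u; E_B = 147.80 MeV; E_B/A = 7.779 MeV
¹⁹⁵₇₈Pt: Σm = 78(1.007276) + 117(1.008665) = 196.581333 u; Δm = 1.659333 u; E_B = 1545.7 MeV; E_B/A = 7.927 MeV
¹⁹⁵₇₈Pt has the higher binding energy per nucleon, so it is the more tightly bound nucleus.

¹⁹⁵₇₈Pt; 7.93 MeV/nucleon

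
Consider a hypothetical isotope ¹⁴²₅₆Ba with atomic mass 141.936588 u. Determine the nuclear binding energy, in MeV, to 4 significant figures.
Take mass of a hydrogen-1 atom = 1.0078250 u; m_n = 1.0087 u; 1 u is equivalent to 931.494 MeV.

With 56 protons and 86 neutrons (A = 142):
Σm = 56·m(¹H) + 86·m_n = 56.4382000 + 86.7482 = 143.1864000 u
The mass defect is 143.1864000 − 141.936588 = 1.2498120 u.
Converting to energy: 1.2498120 u × 931.494 MeV/u = 1164.19 MeV

1164 MeV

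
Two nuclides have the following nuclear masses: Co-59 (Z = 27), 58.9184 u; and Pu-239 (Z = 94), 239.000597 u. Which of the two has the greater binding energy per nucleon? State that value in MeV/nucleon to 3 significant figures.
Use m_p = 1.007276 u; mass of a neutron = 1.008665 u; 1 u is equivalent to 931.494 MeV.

Co-59: Σm = 27(1.007276) + 32(1.008665) = 59.473732 u; Δm = 0.555332 u; E_B = 517.29 MeV; E_B/A = 8.768 MeV
Pu-239: Σm = 94(1.007276) + 145(1.008665) = 240.940369 u; Δm = 1.939772 u; E_B = 1806.9 MeV; E_B/A = 7.560 MeV
Co-59 has the higher binding energy per nucleon, so it is the more tightly bound nucleus.

Co-59; 8.77 MeV/nucleon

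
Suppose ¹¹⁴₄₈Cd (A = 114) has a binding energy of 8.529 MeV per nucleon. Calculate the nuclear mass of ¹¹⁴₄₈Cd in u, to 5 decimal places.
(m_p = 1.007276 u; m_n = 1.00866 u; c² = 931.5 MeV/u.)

113.87700 u

Total binding energy = 114 × 8.529 = 972.306 MeV
Mass defect = 972.306 MeV / (931.5 MeV/u) = 1.0438068 u
Constituent mass = 48(1.007276) + 66(1.00866) = 114.920808 u
Nuclear mass = 114.920808 − 1.0438068 = 113.8770012 u ≈ 113.87700 u (to 5 decimal places)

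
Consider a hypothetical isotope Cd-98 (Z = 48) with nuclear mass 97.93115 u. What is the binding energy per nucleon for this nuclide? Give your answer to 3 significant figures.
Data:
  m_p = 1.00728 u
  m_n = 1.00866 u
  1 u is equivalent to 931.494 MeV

Σm = 48·m_p + 50·m_n = 48.34944 + 50.43300 = 98.78244 u
Mass defect Δm = 98.78244 − 97.93115 = 0.85129 u
E_B = 0.85129 × 931.494 = 792.972 MeV
BE/A = 792.972 MeV / 98 = 8.092 MeV/nucleon

8.09 MeV/nucleon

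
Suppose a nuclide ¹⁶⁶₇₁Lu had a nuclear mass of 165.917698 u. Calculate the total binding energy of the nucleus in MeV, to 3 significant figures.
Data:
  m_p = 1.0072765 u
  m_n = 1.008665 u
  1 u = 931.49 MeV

Z = 71, so N = A − Z = 166 − 71 = 95.
Σm = 71·m_p + 95·m_n = 71.5166315 + 95.823175 = 167.3398065 u
The mass defect is 167.3398065 − 165.917698 = 1.4221085 u.
E_B = 1.4221085 × 931.49 = 1324.68 MeV

1320 MeV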